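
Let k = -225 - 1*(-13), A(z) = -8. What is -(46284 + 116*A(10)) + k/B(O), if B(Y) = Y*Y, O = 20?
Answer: -4535653/100 ≈ -45357.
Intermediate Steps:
k = -212 (k = -225 + 13 = -212)
B(Y) = Y**2
-(46284 + 116*A(10)) + k/B(O) = -116/(1/(399 - 8)) - 212/(20**2) = -116/(1/391) - 212/400 = -116/1/391 - 212*1/400 = -116*391 - 53/100 = -45356 - 53/100 = -4535653/100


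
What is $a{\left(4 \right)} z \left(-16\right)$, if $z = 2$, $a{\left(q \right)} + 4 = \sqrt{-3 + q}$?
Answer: $96$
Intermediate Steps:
$a{\left(q \right)} = -4 + \sqrt{-3 + q}$
$a{\left(4 \right)} z \left(-16\right) = \left(-4 + \sqrt{-3 + 4}\right) 2 \left(-16\right) = \left(-4 + \sqrt{1}\right) 2 \left(-16\right) = \left(-4 + 1\right) 2 \left(-16\right) = \left(-3\right) 2 \left(-16\right) = \left(-6\right) \left(-16\right) = 96$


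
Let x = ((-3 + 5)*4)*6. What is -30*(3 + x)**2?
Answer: -78030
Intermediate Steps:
x = 48 (x = (2*4)*6 = 8*6 = 48)
-30*(3 + x)**2 = -30*(3 + 48)**2 = -30*51**2 = -30*2601 = -78030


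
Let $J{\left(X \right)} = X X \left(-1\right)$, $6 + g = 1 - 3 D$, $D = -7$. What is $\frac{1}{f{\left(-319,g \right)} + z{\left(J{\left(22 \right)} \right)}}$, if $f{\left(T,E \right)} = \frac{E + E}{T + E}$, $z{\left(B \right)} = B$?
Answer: $- \frac{303}{146684} \approx -0.0020657$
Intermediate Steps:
$g = 16$ ($g = -6 + \left(1 - -21\right) = -6 + \left(1 + 21\right) = -6 + 22 = 16$)
$J{\left(X \right)} = - X^{2}$ ($J{\left(X \right)} = X^{2} \left(-1\right) = - X^{2}$)
$f{\left(T,E \right)} = \frac{2 E}{E + T}$
$\frac{1}{f{\left(-319,g \right)} + z{\left(J{\left(22 \right)} \right)}} = \frac{1}{2 \cdot 16 \frac{1}{16 - 319} - 22^{2}} = \frac{1}{2 \cdot 16 \frac{1}{-303} - 484} = \frac{1}{2 \cdot 16 \left(- \frac{1}{303}\right) - 484} = \frac{1}{- \frac{32}{303} - 484} = \frac{1}{- \frac{146684}{303}} = - \frac{303}{146684}$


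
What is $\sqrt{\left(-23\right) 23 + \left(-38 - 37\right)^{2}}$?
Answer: $14 \sqrt{26} \approx 71.386$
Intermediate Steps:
$\sqrt{\left(-23\right) 23 + \left(-38 - 37\right)^{2}} = \sqrt{-529 + \left(-75\right)^{2}} = \sqrt{-529 + 5625} = \sqrt{5096} = 14 \sqrt{26}$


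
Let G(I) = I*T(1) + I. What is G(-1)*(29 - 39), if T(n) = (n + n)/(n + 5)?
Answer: 40/3 ≈ 13.333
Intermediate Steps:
T(n) = 2*n/(5 + n) (T(n) = (2*n)/(5 + n) = 2*n/(5 + n))
G(I) = 4*I/3 (G(I) = I*(2*1/(5 + 1)) + I = I*(2*1/6) + I = I*(2*1*(1/6)) + I = I*(1/3) + I = I/3 + I = 4*I/3)
G(-1)*(29 - 39) = ((4/3)*(-1))*(29 - 39) = -4/3*(-10) = 40/3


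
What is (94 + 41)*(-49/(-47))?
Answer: 6615/47 ≈ 140.74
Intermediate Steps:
(94 + 41)*(-49/(-47)) = 135*(-49*(-1/47)) = 135*(49/47) = 6615/47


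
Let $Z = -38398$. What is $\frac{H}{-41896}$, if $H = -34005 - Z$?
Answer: $- \frac{4393}{41896} \approx -0.10485$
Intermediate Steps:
$H = 4393$ ($H = -34005 - -38398 = -34005 + 38398 = 4393$)
$\frac{H}{-41896} = \frac{4393}{-41896} = 4393 \left(- \frac{1}{41896}\right) = - \frac{4393}{41896}$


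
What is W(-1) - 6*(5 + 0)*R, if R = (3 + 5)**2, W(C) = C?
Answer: -1921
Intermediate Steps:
R = 64 (R = 8**2 = 64)
W(-1) - 6*(5 + 0)*R = -1 - 6*(5 + 0)*64 = -1 - 30*64 = -1 - 6*320 = -1 - 1920 = -1921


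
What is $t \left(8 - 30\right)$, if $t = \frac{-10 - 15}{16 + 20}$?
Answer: $\frac{275}{18} \approx 15.278$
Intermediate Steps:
$t = - \frac{25}{36} \approx -0.69444$
$t \left(8 - 30\right) = - \frac{25 \left(8 - 30\right)}{36} = \left(- \frac{25}{36}\right) \left(-22\right) = \frac{275}{18}$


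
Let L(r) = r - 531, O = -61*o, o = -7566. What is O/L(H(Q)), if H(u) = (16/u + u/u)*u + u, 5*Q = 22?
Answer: -2307630/2531 ≈ -911.75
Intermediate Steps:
Q = 22/5 (Q = (⅕)*22 = 22/5 ≈ 4.4000)
H(u) = u + u*(1 + 16/u) (H(u) = (16/u + 1)*u + u = (1 + 16/u)*u + u = u*(1 + 16/u) + u = u + u*(1 + 16/u))
O = 461526 (O = -61*(-7566) = 461526)
L(r) = -531 + r
O/L(H(Q)) = 461526/(-531 + (16 + 2*(22/5))) = 461526/(-531 + (16 + 44/5)) = 461526/(-531 + 124/5) = 461526/(-2531/5) = 461526*(-5/2531) = -2307630/2531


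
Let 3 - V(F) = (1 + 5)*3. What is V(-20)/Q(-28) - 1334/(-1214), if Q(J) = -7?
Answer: 13774/4249 ≈ 3.2417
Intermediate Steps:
V(F) = -15 (V(F) = 3 - (1 + 5)*3 = 3 - 6*3 = 3 - 1*18 = 3 - 18 = -15)
V(-20)/Q(-28) - 1334/(-1214) = -15/(-7) - 1334/(-1214) = -15*(-1/7) - 1334*(-1/1214) = 15/7 + 667/607 = 13774/4249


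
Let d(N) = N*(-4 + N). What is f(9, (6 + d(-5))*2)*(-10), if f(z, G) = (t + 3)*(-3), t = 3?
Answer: 180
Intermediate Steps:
f(z, G) = -18 (f(z, G) = (3 + 3)*(-3) = 6*(-3) = -18)
f(9, (6 + d(-5))*2)*(-10) = -18*(-10) = 180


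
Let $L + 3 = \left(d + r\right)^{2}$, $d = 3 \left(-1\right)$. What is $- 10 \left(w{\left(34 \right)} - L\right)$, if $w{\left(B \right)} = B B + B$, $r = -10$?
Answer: $-10240$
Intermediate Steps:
$d = -3$
$w{\left(B \right)} = B + B^{2}$ ($w{\left(B \right)} = B^{2} + B = B + B^{2}$)
$L = 166$ ($L = -3 + \left(-3 - 10\right)^{2} = -3 + \left(-13\right)^{2} = -3 + 169 = 166$)
$- 10 \left(w{\left(34 \right)} - L\right) = - 10 \left(34 \left(1 + 34\right) - 166\right) = - 10 \left(34 \cdot 35 - 166\right) = - 10 \left(1190 - 166\right) = \left(-10\right) 1024 = -10240$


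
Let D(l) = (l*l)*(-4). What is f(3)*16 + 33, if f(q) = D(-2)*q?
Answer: -735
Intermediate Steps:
D(l) = -4*l**2 (D(l) = l**2*(-4) = -4*l**2)
f(q) = -16*q (f(q) = (-4*(-2)**2)*q = (-4*4)*q = -16*q)
f(3)*16 + 33 = -16*3*16 + 33 = -48*16 + 33 = -768 + 33 = -735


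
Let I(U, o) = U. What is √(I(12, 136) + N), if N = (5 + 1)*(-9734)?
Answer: 6*I*√1622 ≈ 241.64*I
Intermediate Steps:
N = -58404 (N = 6*(-9734) = -58404)
√(I(12, 136) + N) = √(12 - 58404) = √(-58392) = 6*I*√1622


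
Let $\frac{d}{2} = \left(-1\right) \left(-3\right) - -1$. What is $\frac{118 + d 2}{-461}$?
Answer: $- \frac{134}{461} \approx -0.29067$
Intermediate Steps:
$d = 8$ ($d = 2 \left(\left(-1\right) \left(-3\right) - -1\right) = 2 \left(3 + 1\right) = 2 \cdot 4 = 8$)
$\frac{118 + d 2}{-461} = \frac{118 + 8 \cdot 2}{-461} = \left(118 + 16\right) \left(- \frac{1}{461}\right) = 134 \left(- \frac{1}{461}\right) = - \frac{134}{461}$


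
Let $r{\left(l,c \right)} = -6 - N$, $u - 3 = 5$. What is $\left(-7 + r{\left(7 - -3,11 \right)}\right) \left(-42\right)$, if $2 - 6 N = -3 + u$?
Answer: $525$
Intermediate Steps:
$u = 8$ ($u = 3 + 5 = 8$)
$N = - \frac{1}{2}$ ($N = \frac{1}{3} - \frac{-3 + 8}{6} = \frac{1}{3} - \frac{5}{6} = - \frac{1}{2} \approx -0.5$)
$r{\left(l,c \right)} = - \frac{11}{2}$ ($r{\left(l,c \right)} = -6 - - \frac{1}{2} = -6 + \frac{1}{2} = - \frac{11}{2}$)
$\left(-7 + r{\left(7 - -3,11 \right)}\right) \left(-42\right) = \left(-7 - \frac{11}{2}\right) \left(-42\right) = \left(- \frac{25}{2}\right) \left(-42\right) = 525$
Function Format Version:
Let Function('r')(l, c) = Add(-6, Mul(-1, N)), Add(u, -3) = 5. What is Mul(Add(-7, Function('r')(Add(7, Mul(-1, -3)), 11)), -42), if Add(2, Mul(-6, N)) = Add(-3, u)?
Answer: 525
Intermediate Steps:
u = 8 (u = Add(3, 5) = 8)
N = Rational(-1, 2) (N = Add(Rational(1, 3), Mul(Rational(-1, 6), Add(-3, 8))) = Add(Rational(1, 3), Mul(Rational(-1, 6), 5)) = Add(Rational(1, 3), Rational(-5, 6)) = Rational(-1, 2) ≈ -0.50000)
Function('r')(l, c) = Rational(-11, 2) (Function('r')(l, c) = Add(-6, Mul(-1, Rational(-1, 2))) = Add(-6, Rational(1, 2)) = Rational(-11, 2))
Mul(Add(-7, Function('r')(Add(7, Mul(-1, -3)), 11)), -42) = Mul(Add(-7, Rational(-11, 2)), -42) = Mul(Rational(-25, 2), -42) = 525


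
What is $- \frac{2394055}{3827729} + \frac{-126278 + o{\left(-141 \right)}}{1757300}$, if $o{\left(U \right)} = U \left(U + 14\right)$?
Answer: $- \frac{4621887670959}{6726468171700} \approx -0.68712$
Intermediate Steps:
$o{\left(U \right)} = U \left(14 + U\right)$
$- \frac{2394055}{3827729} + \frac{-126278 + o{\left(-141 \right)}}{1757300} = - \frac{2394055}{3827729} + \frac{-126278 - 141 \left(14 - 141\right)}{1757300} = \left(-2394055\right) \frac{1}{3827729} + \left(-126278 - -17907\right) \frac{1}{1757300} = - \frac{2394055}{3827729} + \left(-126278 + 17907\right) \frac{1}{1757300} = - \frac{2394055}{3827729} - \frac{108371}{1757300} = - \frac{4621887670959}{6726468171700}$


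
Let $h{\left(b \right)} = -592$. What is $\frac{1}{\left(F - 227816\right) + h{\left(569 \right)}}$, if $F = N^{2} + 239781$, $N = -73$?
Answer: $\frac{1}{16702} \approx 5.9873 \cdot 10^{-5}$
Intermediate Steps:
$F = 245110$ ($F = \left(-73\right)^{2} + 239781 = 5329 + 239781 = 245110$)
$\frac{1}{\left(F - 227816\right) + h{\left(569 \right)}} = \frac{1}{\left(245110 - 227816\right) - 592} = \frac{1}{17294 - 592} = \frac{1}{16702}$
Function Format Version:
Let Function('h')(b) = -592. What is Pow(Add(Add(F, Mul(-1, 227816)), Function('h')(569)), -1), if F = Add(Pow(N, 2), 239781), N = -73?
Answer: Rational(1, 16702) ≈ 5.9873e-5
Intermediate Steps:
F = 245110 (F = Add(Pow(-73, 2), 239781) = Add(5329, 239781) = 245110)
Pow(Add(Add(F, Mul(-1, 227816)), Function('h')(569)), -1) = Pow(Add(Add(245110, Mul(-1, 227816)), -592), -1) = Pow(Add(Add(245110, -227816), -592), -1) = Pow(Add(17294, -592), -1) = Pow(16702, -1) = Rational(1, 16702)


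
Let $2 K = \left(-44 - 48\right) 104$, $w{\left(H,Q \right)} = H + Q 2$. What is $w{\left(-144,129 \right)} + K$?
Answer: $-4670$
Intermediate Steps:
$w{\left(H,Q \right)} = H + 2 Q$
$K = -4784$ ($K = \frac{\left(-44 - 48\right) 104}{2} = \frac{\left(-92\right) 104}{2} = \frac{1}{2} \left(-9568\right) = -4784$)
$w{\left(-144,129 \right)} + K = \left(-144 + 2 \cdot 129\right) - 4784 = \left(-144 + 258\right) - 4784 = 114 - 4784 = -4670$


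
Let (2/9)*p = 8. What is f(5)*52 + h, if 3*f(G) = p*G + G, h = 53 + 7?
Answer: 9800/3 ≈ 3266.7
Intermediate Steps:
p = 36 (p = (9/2)*8 = 36)
h = 60
f(G) = 37*G/3 (f(G) = (36*G + G)/3 = (37*G)/3 = 37*G/3)
f(5)*52 + h = ((37/3)*5)*52 + 60 = (185/3)*52 + 60 = 9620/3 + 60 = 9800/3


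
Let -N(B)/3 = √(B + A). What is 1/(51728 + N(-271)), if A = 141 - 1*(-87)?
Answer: 51728/2675786371 + 3*I*√43/2675786371 ≈ 1.9332e-5 + 7.352e-9*I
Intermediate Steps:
A = 228 (A = 141 + 87 = 228)
N(B) = -3*√(228 + B) (N(B) = -3*√(B + 228) = -3*√(228 + B))
1/(51728 + N(-271)) = 1/(51728 - 3*√(228 - 271)) = 1/(51728 - 3*I*√43)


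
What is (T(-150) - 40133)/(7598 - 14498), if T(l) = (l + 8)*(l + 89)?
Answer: 31471/6900 ≈ 4.5610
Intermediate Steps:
T(l) = (8 + l)*(89 + l)
(T(-150) - 40133)/(7598 - 14498) = ((712 + (-150)² + 97*(-150)) - 40133)/(7598 - 14498) = ((712 + 22500 - 14550) - 40133)/(-6900) = (8662 - 40133)*(-1/6900) = -31471*(-1/6900) = 31471/6900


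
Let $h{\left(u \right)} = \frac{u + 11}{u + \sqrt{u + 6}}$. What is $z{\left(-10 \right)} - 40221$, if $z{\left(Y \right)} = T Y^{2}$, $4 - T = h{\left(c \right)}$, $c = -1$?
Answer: $-40071 - 250 \sqrt{5} \approx -40630.0$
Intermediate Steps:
$h{\left(u \right)} = \frac{11 + u}{u + \sqrt{6 + u}}$
$T = 4 - \frac{10}{-1 + \sqrt{5}}$ ($T = 4 - \frac{11 - 1}{-1 + \sqrt{6 - 1}} = 4 - \frac{1}{-1 + \sqrt{5}} \cdot 10 = 4 - \frac{10}{-1 + \sqrt{5}} \approx -4.0902$)
$z{\left(Y \right)} = Y^{2} \left(\frac{3}{2} - \frac{5 \sqrt{5}}{2}\right)$ ($z{\left(Y \right)} = \left(\frac{3}{2} - \frac{5 \sqrt{5}}{2}\right) Y^{2} = Y^{2} \left(\frac{3}{2} - \frac{5 \sqrt{5}}{2}\right)$)
$z{\left(-10 \right)} - 40221 = \left(\frac{3 \left(-10\right)^{2}}{2} - \frac{5 \sqrt{5} \left(-10\right)^{2}}{2}\right) - 40221 = \left(\frac{3}{2} \cdot 100 - \frac{5}{2} \sqrt{5} \cdot 100\right) - 40221 = \left(150 - 250 \sqrt{5}\right) - 40221 = -40071 - 250 \sqrt{5}$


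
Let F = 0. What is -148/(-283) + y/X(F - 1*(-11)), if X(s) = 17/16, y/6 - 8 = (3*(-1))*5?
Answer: -187660/4811 ≈ -39.006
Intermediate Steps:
y = -42 (y = 48 + 6*((3*(-1))*5) = 48 + 6*(-3*5) = 48 + 6*(-15) = 48 - 90 = -42)
X(s) = 17/16 (X(s) = 17*(1/16) = 17/16)
-148/(-283) + y/X(F - 1*(-11)) = -148/(-283) - 42/17/16 = -148*(-1/283) - 42*16/17 = 148/283 - 672/17 = -187660/4811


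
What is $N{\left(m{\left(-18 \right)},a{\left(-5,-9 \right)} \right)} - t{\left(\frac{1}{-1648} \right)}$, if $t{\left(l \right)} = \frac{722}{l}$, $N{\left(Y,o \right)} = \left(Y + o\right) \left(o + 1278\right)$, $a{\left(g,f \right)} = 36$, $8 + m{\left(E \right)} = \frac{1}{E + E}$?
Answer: $\frac{2453223}{2} \approx 1.2266 \cdot 10^{6}$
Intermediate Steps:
$m{\left(E \right)} = -8 + \frac{1}{2 E}$ ($m{\left(E \right)} = -8 + \frac{1}{E + E} = -8 + \frac{1}{2 E}$)
$N{\left(Y,o \right)} = \left(1278 + o\right) \left(Y + o\right)$ ($N{\left(Y,o \right)} = \left(Y + o\right) \left(1278 + o\right) = \left(1278 + o\right) \left(Y + o\right)$)
$N{\left(m{\left(-18 \right)},a{\left(-5,-9 \right)} \right)} - t{\left(\frac{1}{-1648} \right)} = \left(36^{2} + 1278 \left(-8 + \frac{1}{2 \left(-18\right)}\right) + 1278 \cdot 36 + \left(-8 + \frac{1}{2 \left(-18\right)}\right) 36\right) - \frac{722}{\frac{1}{-1648}} = \left(1296 + 1278 \left(-8 + \frac{1}{2} \left(- \frac{1}{18}\right)\right) + 46008 + \left(-8 + \frac{1}{2} \left(- \frac{1}{18}\right)\right) 36\right) - \frac{722}{- \frac{1}{1648}} = \left(1296 + 1278 \left(-8 - \frac{1}{36}\right) + 46008 + \left(-8 - \frac{1}{36}\right) 36\right) - 722 \left(-1648\right) = \left(1296 + 1278 \left(- \frac{289}{36}\right) + 46008 - 289\right) - -1189856 = \left(1296 - \frac{20519}{2} + 46008 - 289\right) + 1189856 = \frac{73511}{2} + 1189856 = \frac{2453223}{2}$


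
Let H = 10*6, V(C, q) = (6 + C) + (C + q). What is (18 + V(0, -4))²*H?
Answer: 24000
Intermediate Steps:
V(C, q) = 6 + q + 2*C
H = 60
(18 + V(0, -4))²*H = (18 + (6 - 4 + 2*0))²*60 = (18 + (6 - 4 + 0))²*60 = (18 + 2)²*60 = 20²*60 = 400*60 = 24000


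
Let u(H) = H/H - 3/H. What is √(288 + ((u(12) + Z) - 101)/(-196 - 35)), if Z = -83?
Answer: √61641195/462 ≈ 16.994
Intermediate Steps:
u(H) = 1 - 3/H
√(288 + ((u(12) + Z) - 101)/(-196 - 35)) = √(288 + (((-3 + 12)/12 - 83) - 101)/(-196 - 35)) = √(288 + (((1/12)*9 - 83) - 101)/(-231)) = √(288 + ((¾ - 83) - 101)*(-1/231)) = √(288 + (-329/4 - 101)*(-1/231)) = √(288 - 733/4*(-1/231)) = √(288 + 733/924) = √(266845/924) = √61641195/462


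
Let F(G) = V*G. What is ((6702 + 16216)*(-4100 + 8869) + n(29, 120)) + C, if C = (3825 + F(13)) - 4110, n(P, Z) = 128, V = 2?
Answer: 109295811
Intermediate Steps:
F(G) = 2*G
C = -259 (C = (3825 + 2*13) - 4110 = (3825 + 26) - 4110 = 3851 - 4110 = -259)
((6702 + 16216)*(-4100 + 8869) + n(29, 120)) + C = ((6702 + 16216)*(-4100 + 8869) + 128) - 259 = (22918*4769 + 128) - 259 = (109295942 + 128) - 259 = 109296070 - 259 = 109295811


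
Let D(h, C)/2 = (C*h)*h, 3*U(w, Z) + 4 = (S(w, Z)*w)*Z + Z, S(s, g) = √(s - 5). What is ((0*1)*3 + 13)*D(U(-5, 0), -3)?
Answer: -416/3 ≈ -138.67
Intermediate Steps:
S(s, g) = √(-5 + s)
U(w, Z) = -4/3 + Z/3 + Z*w*√(-5 + w)/3 (U(w, Z) = -4/3 + ((√(-5 + w)*w)*Z + Z)/3 = -4/3 + ((w*√(-5 + w))*Z + Z)/3 = -4/3 + (Z*w*√(-5 + w) + Z)/3 = -4/3 + (Z + Z*w*√(-5 + w))/3 = -4/3 + (Z/3 + Z*w*√(-5 + w)/3) = -4/3 + Z/3 + Z*w*√(-5 + w)/3)
D(h, C) = 2*C*h² (D(h, C) = 2*((C*h)*h) = 2*(C*h²) = 2*C*h²)
((0*1)*3 + 13)*D(U(-5, 0), -3) = ((0*1)*3 + 13)*(2*(-3)*(-4/3 + (⅓)*0 + (⅓)*0*(-5)*√(-5 - 5))²) = (0*3 + 13)*(2*(-3)*(-4/3 + 0 + (⅓)*0*(-5)*√(-10))²) = (0 + 13)*(2*(-3)*(-4/3 + 0 + (⅓)*0*(-5)*(I*√10))²) = 13*(2*(-3)*(-4/3 + 0 + 0)²) = 13*(2*(-3)*(-4/3)²) = 13*(2*(-3)*(16/9)) = 13*(-32/3) = -416/3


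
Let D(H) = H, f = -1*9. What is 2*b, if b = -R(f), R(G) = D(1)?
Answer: -2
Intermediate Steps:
f = -9
R(G) = 1
b = -1 (b = -1*1 = -1)
2*b = 2*(-1) = -2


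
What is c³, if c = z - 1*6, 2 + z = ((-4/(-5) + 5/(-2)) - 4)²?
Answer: 14688124849/1000000 ≈ 14688.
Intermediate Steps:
z = 3049/100 (z = -2 + ((-4/(-5) + 5/(-2)) - 4)² = -2 + ((-4*(-⅕) + 5*(-½)) - 4)² = -2 + ((⅘ - 5/2) - 4)² = -2 + (-17/10 - 4)² = -2 + (-57/10)² = -2 + 3249/100 = 3049/100 ≈ 30.490)
c = 2449/100 (c = 3049/100 - 1*6 = 3049/100 - 6 = 2449/100 ≈ 24.490)
c³ = (2449/100)³ = 14688124849/1000000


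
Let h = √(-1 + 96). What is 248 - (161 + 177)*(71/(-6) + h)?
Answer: 12743/3 - 338*√95 ≈ 953.25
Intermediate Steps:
h = √95 ≈ 9.7468
248 - (161 + 177)*(71/(-6) + h) = 248 - (161 + 177)*(71/(-6) + √95) = 248 - 338*(71*(-⅙) + √95) = 248 - 338*(-71/6 + √95) = 248 - (-11999/3 + 338*√95) = 248 + (11999/3 - 338*√95) = 12743/3 - 338*√95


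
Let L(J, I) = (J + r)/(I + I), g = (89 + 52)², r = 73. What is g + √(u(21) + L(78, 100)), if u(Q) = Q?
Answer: 19881 + √8702/20 ≈ 19886.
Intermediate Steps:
g = 19881 (g = 141² = 19881)
L(J, I) = (73 + J)/(2*I) (L(J, I) = (J + 73)/(I + I) = (73 + J)/((2*I)) = (73 + J)*(1/(2*I)) = (73 + J)/(2*I))
g + √(u(21) + L(78, 100)) = 19881 + √(21 + (½)*(73 + 78)/100) = 19881 + √(21 + (½)*(1/100)*151) = 19881 + √(21 + 151/200) = 19881 + √(4351/200) = 19881 + √8702/20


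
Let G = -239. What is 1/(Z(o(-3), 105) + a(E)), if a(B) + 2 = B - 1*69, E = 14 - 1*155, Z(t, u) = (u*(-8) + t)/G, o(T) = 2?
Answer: -239/49830 ≈ -0.0047963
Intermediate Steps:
Z(t, u) = -t/239 + 8*u/239 (Z(t, u) = (u*(-8) + t)/(-239) = (-8*u + t)*(-1/239) = (t - 8*u)*(-1/239) = -t/239 + 8*u/239)
E = -141 (E = 14 - 155 = -141)
a(B) = -71 + B (a(B) = -2 + (B - 1*69) = -2 + (B - 69) = -2 + (-69 + B) = -71 + B)
1/(Z(o(-3), 105) + a(E)) = 1/((-1/239*2 + (8/239)*105) + (-71 - 141)) = 1/((-2/239 + 840/239) - 212) = 1/(838/239 - 212) = 1/(-49830/239) = -239/49830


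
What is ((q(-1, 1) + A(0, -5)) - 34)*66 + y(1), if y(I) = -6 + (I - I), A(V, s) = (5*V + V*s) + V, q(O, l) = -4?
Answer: -2514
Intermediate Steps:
A(V, s) = 6*V + V*s
y(I) = -6 (y(I) = -6 + 0 = -6)
((q(-1, 1) + A(0, -5)) - 34)*66 + y(1) = ((-4 + 0*(6 - 5)) - 34)*66 - 6 = ((-4 + 0*1) - 34)*66 - 6 = ((-4 + 0) - 34)*66 - 6 = (-4 - 34)*66 - 6 = -38*66 - 6 = -2508 - 6 = -2514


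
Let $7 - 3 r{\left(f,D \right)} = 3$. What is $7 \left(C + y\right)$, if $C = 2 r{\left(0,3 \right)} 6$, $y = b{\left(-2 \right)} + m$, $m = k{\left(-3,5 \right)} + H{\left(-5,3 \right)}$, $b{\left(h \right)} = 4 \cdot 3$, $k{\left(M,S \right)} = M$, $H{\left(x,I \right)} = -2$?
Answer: $161$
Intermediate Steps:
$b{\left(h \right)} = 12$
$r{\left(f,D \right)} = \frac{4}{3}$ ($r{\left(f,D \right)} = \frac{7}{3} - 1 = \frac{4}{3}$)
$m = -5$ ($m = -3 - 2 = -5$)
$y = 7$ ($y = 12 - 5 = 7$)
$C = 16$ ($C = 2 \cdot \frac{4}{3} \cdot 6 = \frac{8}{3} \cdot 6 = 16$)
$7 \left(C + y\right) = 7 \left(16 + 7\right) = 7 \cdot 23 = 161$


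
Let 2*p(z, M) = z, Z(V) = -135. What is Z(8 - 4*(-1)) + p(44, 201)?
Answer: -113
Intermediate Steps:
p(z, M) = z/2
Z(8 - 4*(-1)) + p(44, 201) = -135 + (½)*44 = -135 + 22 = -113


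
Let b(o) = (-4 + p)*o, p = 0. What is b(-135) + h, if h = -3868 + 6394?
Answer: 3066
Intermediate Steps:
h = 2526
b(o) = -4*o (b(o) = (-4 + 0)*o = -4*o)
b(-135) + h = -4*(-135) + 2526 = 540 + 2526 = 3066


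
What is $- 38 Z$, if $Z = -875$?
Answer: $33250$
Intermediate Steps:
$- 38 Z = \left(-38\right) \left(-875\right) = 33250$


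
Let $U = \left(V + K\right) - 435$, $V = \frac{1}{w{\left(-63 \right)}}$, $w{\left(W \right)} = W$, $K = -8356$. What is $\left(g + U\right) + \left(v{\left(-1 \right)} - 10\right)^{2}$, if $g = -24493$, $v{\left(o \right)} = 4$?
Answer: $- \frac{2094625}{63} \approx -33248.0$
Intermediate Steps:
$V = - \frac{1}{63}$ ($V = \frac{1}{-63} = - \frac{1}{63} \approx -0.015873$)
$U = - \frac{553834}{63}$ ($U = \left(- \frac{1}{63} - 8356\right) - 435 = - \frac{526429}{63} - 435 = - \frac{553834}{63} \approx -8791.0$)
$\left(g + U\right) + \left(v{\left(-1 \right)} - 10\right)^{2} = \left(-24493 - \frac{553834}{63}\right) + \left(4 - 10\right)^{2} = - \frac{2096893}{63} + \left(-6\right)^{2} = - \frac{2096893}{63} + 36 = - \frac{2094625}{63}$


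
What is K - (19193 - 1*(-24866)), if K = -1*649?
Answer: -44708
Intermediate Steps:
K = -649
K - (19193 - 1*(-24866)) = -649 - (19193 - 1*(-24866)) = -649 - (19193 + 24866) = -649 - 1*44059 = -649 - 44059 = -44708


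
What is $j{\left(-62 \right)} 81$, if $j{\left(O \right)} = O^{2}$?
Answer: $311364$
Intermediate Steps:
$j{\left(-62 \right)} 81 = \left(-62\right)^{2} \cdot 81 = 3844 \cdot 81 = 311364$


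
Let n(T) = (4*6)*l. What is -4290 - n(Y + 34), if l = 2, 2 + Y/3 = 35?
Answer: -4338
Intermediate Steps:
Y = 99 (Y = -6 + 3*35 = -6 + 105 = 99)
n(T) = 48 (n(T) = (4*6)*2 = 24*2 = 48)
-4290 - n(Y + 34) = -4290 - 1*48 = -4290 - 48 = -4338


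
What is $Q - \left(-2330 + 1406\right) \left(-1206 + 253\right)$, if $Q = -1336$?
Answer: $-881908$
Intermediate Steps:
$Q - \left(-2330 + 1406\right) \left(-1206 + 253\right) = -1336 - \left(-2330 + 1406\right) \left(-1206 + 253\right) = -1336 - \left(-924\right) \left(-953\right) = -1336 - 880572 = -881908$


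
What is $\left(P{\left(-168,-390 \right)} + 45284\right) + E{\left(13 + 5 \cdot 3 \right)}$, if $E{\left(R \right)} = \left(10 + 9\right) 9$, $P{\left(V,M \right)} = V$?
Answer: $45287$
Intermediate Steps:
$E{\left(R \right)} = 171$ ($E{\left(R \right)} = 19 \cdot 9 = 171$)
$\left(P{\left(-168,-390 \right)} + 45284\right) + E{\left(13 + 5 \cdot 3 \right)} = \left(-168 + 45284\right) + 171 = 45116 + 171 = 45287$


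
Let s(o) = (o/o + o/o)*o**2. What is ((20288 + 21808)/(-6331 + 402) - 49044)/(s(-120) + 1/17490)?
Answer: -462410115480/271500768539 ≈ -1.7032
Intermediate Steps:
s(o) = 2*o**2 (s(o) = (1 + 1)*o**2 = 2*o**2)
((20288 + 21808)/(-6331 + 402) - 49044)/(s(-120) + 1/17490) = ((20288 + 21808)/(-6331 + 402) - 49044)/(2*(-120)**2 + 1/17490) = (42096/(-5929) - 49044)/(2*14400 + 1/17490) = (42096*(-1/5929) - 49044)/(28800 + 1/17490) = (-42096/5929 - 49044)/(503712001/17490) = -290823972/5929*17490/503712001 = -462410115480/271500768539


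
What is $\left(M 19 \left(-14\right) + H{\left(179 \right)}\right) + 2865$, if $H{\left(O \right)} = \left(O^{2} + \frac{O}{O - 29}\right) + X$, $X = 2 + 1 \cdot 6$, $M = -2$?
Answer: $\frac{5317079}{150} \approx 35447.0$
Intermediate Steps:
$X = 8$ ($X = 2 + 6 = 8$)
$H{\left(O \right)} = 8 + O^{2} + \frac{O}{-29 + O}$ ($H{\left(O \right)} = \left(O^{2} + \frac{O}{O - 29}\right) + 8 = \left(O^{2} + \frac{O}{-29 + O}\right) + 8 = 8 + O^{2} + \frac{O}{-29 + O}$)
$\left(M 19 \left(-14\right) + H{\left(179 \right)}\right) + 2865 = \left(\left(-2\right) 19 \left(-14\right) + \frac{-232 + 179^{3} - 29 \cdot 179^{2} + 9 \cdot 179}{-29 + 179}\right) + 2865 = \left(\left(-38\right) \left(-14\right) + \frac{-232 + 5735339 - 929189 + 1611}{150}\right) + 2865 = \left(532 + \frac{-232 + 5735339 - 929189 + 1611}{150}\right) + 2865 = \left(532 + \frac{1}{150} \cdot 4807529\right) + 2865 = \left(532 + \frac{4807529}{150}\right) + 2865 = \frac{4887329}{150} + 2865 = \frac{5317079}{150}$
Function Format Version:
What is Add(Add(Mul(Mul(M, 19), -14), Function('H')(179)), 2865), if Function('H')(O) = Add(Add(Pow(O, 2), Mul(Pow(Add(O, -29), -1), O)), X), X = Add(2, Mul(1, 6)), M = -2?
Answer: Rational(5317079, 150) ≈ 35447.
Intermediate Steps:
X = 8 (X = Add(2, 6) = 8)
Function('H')(O) = Add(8, Pow(O, 2), Mul(O, Pow(Add(-29, O), -1))) (Function('H')(O) = Add(Add(Pow(O, 2), Mul(Pow(Add(O, -29), -1), O)), 8) = Add(Add(Pow(O, 2), Mul(Pow(Add(-29, O), -1), O)), 8) = Add(Add(Pow(O, 2), Mul(O, Pow(Add(-29, O), -1))), 8) = Add(8, Pow(O, 2), Mul(O, Pow(Add(-29, O), -1))))
Add(Add(Mul(Mul(M, 19), -14), Function('H')(179)), 2865) = Add(Add(Mul(Mul(-2, 19), -14), Mul(Pow(Add(-29, 179), -1), Add(-232, Pow(179, 3), Mul(-29, Pow(179, 2)), Mul(9, 179)))), 2865) = Add(Add(Mul(-38, -14), Mul(Pow(150, -1), Add(-232, 5735339, Mul(-29, 32041), 1611))), 2865) = Add(Add(532, Mul(Rational(1, 150), Add(-232, 5735339, -929189, 1611))), 2865) = Add(Add(532, Mul(Rational(1, 150), 4807529)), 2865) = Add(Add(532, Rational(4807529, 150)), 2865) = Add(Rational(4887329, 150), 2865) = Rational(5317079, 150)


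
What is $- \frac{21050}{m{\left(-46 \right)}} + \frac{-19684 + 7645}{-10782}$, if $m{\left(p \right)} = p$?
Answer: $\frac{37919149}{82662} \approx 458.73$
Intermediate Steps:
$- \frac{21050}{m{\left(-46 \right)}} + \frac{-19684 + 7645}{-10782} = - \frac{21050}{-46} + \frac{-19684 + 7645}{-10782} = \left(-21050\right) \left(- \frac{1}{46}\right) - - \frac{4013}{3594} = \frac{10525}{23} + \frac{4013}{3594} = \frac{37919149}{82662}$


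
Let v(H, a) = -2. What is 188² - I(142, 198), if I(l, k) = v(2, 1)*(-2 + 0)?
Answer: 35340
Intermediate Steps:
I(l, k) = 4 (I(l, k) = -2*(-2 + 0) = -2*(-2) = 4)
188² - I(142, 198) = 188² - 1*4 = 35344 - 4 = 35340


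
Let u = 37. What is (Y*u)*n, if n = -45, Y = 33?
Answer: -54945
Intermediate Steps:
(Y*u)*n = (33*37)*(-45) = 1221*(-45) = -54945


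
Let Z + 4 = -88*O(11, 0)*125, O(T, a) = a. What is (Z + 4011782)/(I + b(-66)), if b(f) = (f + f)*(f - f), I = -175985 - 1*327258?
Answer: -4011778/503243 ≈ -7.9718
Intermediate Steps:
I = -503243 (I = -175985 - 327258 = -503243)
b(f) = 0 (b(f) = (2*f)*0 = 0)
Z = -4 (Z = -4 - 88*0*125 = -4 + 0*125 = -4 + 0 = -4)
(Z + 4011782)/(I + b(-66)) = (-4 + 4011782)/(-503243 + 0) = 4011778/(-503243) = 4011778*(-1/503243) = -4011778/503243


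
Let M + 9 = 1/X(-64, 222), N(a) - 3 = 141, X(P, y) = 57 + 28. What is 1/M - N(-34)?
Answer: -110101/764 ≈ -144.11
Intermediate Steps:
X(P, y) = 85
N(a) = 144 (N(a) = 3 + 141 = 144)
M = -764/85 (M = -9 + 1/85 = -764/85 ≈ -8.9882)
1/M - N(-34) = 1/(-764/85) - 1*144 = -85/764 - 144 = -110101/764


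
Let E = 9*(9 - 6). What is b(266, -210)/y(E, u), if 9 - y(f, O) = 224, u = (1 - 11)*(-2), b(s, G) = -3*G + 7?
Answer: -637/215 ≈ -2.9628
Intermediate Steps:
b(s, G) = 7 - 3*G
E = 27 (E = 9*3 = 27)
u = 20 (u = -10*(-2) = 20)
y(f, O) = -215 (y(f, O) = 9 - 1*224 = 9 - 224 = -215)
b(266, -210)/y(E, u) = (7 - 3*(-210))/(-215) = (7 + 630)*(-1/215) = 637*(-1/215) = -637/215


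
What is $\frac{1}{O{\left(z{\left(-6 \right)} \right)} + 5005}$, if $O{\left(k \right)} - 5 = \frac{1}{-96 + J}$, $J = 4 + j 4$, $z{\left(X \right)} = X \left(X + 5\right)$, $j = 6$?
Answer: $\frac{68}{340679} \approx 0.0001996$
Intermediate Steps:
$z{\left(X \right)} = X \left(5 + X\right)$
$J = 28$ ($J = 4 + 6 \cdot 4 = 4 + 24 = 28$)
$O{\left(k \right)} = \frac{339}{68}$ ($O{\left(k \right)} = 5 + \frac{1}{-96 + 28} = 5 + \frac{1}{-68} = 5 - \frac{1}{68} = \frac{339}{68}$)
$\frac{1}{O{\left(z{\left(-6 \right)} \right)} + 5005} = \frac{1}{\frac{339}{68} + 5005} = \frac{1}{\frac{340679}{68}} = \frac{68}{340679}$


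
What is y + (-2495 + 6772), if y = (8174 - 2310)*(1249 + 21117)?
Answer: 131158501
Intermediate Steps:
y = 131154224 (y = 5864*22366 = 131154224)
y + (-2495 + 6772) = 131154224 + (-2495 + 6772) = 131154224 + 4277 = 131158501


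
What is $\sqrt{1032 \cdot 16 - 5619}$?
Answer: $\sqrt{10893} \approx 104.37$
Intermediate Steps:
$\sqrt{1032 \cdot 16 - 5619} = \sqrt{16512 - 5619} = \sqrt{10893}$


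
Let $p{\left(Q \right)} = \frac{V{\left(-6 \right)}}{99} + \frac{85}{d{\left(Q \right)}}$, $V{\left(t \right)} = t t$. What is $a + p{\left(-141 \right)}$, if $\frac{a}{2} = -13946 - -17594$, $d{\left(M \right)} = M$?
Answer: $\frac{11315725}{1551} \approx 7295.8$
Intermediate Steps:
$V{\left(t \right)} = t^{2}$
$a = 7296$ ($a = 2 \left(-13946 - -17594\right) = 2 \left(-13946 + 17594\right) = 2 \cdot 3648 = 7296$)
$p{\left(Q \right)} = \frac{4}{11} + \frac{85}{Q}$ ($p{\left(Q \right)} = \frac{\left(-6\right)^{2}}{99} + \frac{85}{Q} = 36 \cdot \frac{1}{99} + \frac{85}{Q} = \frac{4}{11} + \frac{85}{Q}$)
$a + p{\left(-141 \right)} = 7296 + \left(\frac{4}{11} + \frac{85}{-141}\right) = 7296 + \left(\frac{4}{11} + 85 \left(- \frac{1}{141}\right)\right) = 7296 + \left(\frac{4}{11} - \frac{85}{141}\right) = 7296 - \frac{371}{1551} = \frac{11315725}{1551}$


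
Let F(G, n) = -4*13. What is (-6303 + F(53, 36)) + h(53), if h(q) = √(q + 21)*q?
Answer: -6355 + 53*√74 ≈ -5899.1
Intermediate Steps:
h(q) = q*√(21 + q) (h(q) = √(21 + q)*q = q*√(21 + q))
F(G, n) = -52
(-6303 + F(53, 36)) + h(53) = (-6303 - 52) + 53*√(21 + 53) = -6355 + 53*√74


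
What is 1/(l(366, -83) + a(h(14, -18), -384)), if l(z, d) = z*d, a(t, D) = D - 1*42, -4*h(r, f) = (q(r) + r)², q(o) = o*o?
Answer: -1/30804 ≈ -3.2463e-5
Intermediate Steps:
q(o) = o²
h(r, f) = -(r + r²)²/4 (h(r, f) = -(r² + r)²/4 = -(r + r²)²/4)
a(t, D) = -42 + D (a(t, D) = D - 42 = -42 + D)
l(z, d) = d*z
1/(l(366, -83) + a(h(14, -18), -384)) = 1/(-83*366 + (-42 - 384)) = 1/(-30378 - 426) = 1/(-30804) = -1/30804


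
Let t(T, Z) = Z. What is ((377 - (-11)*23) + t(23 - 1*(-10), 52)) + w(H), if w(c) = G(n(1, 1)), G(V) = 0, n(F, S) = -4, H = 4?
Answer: 682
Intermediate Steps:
w(c) = 0
((377 - (-11)*23) + t(23 - 1*(-10), 52)) + w(H) = ((377 - (-11)*23) + 52) + 0 = ((377 - 1*(-253)) + 52) + 0 = ((377 + 253) + 52) + 0 = (630 + 52) + 0 = 682 + 0 = 682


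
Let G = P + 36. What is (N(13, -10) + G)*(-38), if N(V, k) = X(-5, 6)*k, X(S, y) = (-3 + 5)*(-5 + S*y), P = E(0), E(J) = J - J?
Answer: -27968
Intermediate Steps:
E(J) = 0
P = 0
X(S, y) = -10 + 2*S*y (X(S, y) = 2*(-5 + S*y) = -10 + 2*S*y)
N(V, k) = -70*k (N(V, k) = (-10 + 2*(-5)*6)*k = (-10 - 60)*k = -70*k)
G = 36 (G = 0 + 36 = 36)
(N(13, -10) + G)*(-38) = (-70*(-10) + 36)*(-38) = (700 + 36)*(-38) = 736*(-38) = -27968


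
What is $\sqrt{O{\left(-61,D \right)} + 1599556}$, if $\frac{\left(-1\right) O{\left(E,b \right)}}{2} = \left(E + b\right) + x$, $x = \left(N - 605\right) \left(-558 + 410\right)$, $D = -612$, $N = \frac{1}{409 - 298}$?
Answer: $\frac{\sqrt{12796422}}{3} \approx 1192.4$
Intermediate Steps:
$N = \frac{1}{111} \approx 0.009009$
$x = \frac{268616}{3}$ ($x = \left(\frac{1}{111} - 605\right) \left(-558 + 410\right) = \left(- \frac{67154}{111}\right) \left(-148\right) = \frac{268616}{3} \approx 89539.0$)
$O{\left(E,b \right)} = - \frac{537232}{3} - 2 E - 2 b$ ($O{\left(E,b \right)} = - 2 \left(\left(E + b\right) + \frac{268616}{3}\right) = - 2 \left(\frac{268616}{3} + E + b\right) = - \frac{537232}{3} - 2 E - 2 b$)
$\sqrt{O{\left(-61,D \right)} + 1599556} = \sqrt{\left(- \frac{537232}{3} - -122 - -1224\right) + 1599556} = \sqrt{\left(- \frac{537232}{3} + 122 + 1224\right) + 1599556} = \sqrt{- \frac{533194}{3} + 1599556} = \sqrt{\frac{4265474}{3}} = \frac{\sqrt{12796422}}{3}$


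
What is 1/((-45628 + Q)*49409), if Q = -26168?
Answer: -1/3547368564 ≈ -2.8190e-10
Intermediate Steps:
1/((-45628 + Q)*49409) = 1/(-45628 - 26168*49409) = (1/49409)/(-71796) = -1/71796*1/49409 = -1/3547368564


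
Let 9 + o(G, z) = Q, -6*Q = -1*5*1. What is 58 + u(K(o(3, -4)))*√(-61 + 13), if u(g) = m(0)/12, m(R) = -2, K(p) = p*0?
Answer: 58 - 2*I*√3/3 ≈ 58.0 - 1.1547*I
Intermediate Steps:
Q = ⅚ (Q = -(-1*5)/6 = -(-5)/6 = -⅙*(-5) = ⅚ ≈ 0.83333)
o(G, z) = -49/6 (o(G, z) = -9 + ⅚ = -49/6)
K(p) = 0
u(g) = -⅙ (u(g) = -2/12 = -2*1/12 = -⅙)
58 + u(K(o(3, -4)))*√(-61 + 13) = 58 - √(-61 + 13)/6 = 58 - 2*I*√3/3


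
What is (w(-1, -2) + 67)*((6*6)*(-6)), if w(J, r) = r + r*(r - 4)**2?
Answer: 1512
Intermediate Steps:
w(J, r) = r + r*(-4 + r)**2
(w(-1, -2) + 67)*((6*6)*(-6)) = (-2*(1 + (-4 - 2)**2) + 67)*((6*6)*(-6)) = (-2*(1 + (-6)**2) + 67)*(36*(-6)) = (-2*(1 + 36) + 67)*(-216) = (-2*37 + 67)*(-216) = (-74 + 67)*(-216) = -7*(-216) = 1512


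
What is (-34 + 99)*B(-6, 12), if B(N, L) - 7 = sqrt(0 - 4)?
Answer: 455 + 130*I ≈ 455.0 + 130.0*I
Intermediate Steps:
B(N, L) = 7 + 2*I (B(N, L) = 7 + sqrt(0 - 4) = 7 + sqrt(-4) = 7 + 2*I)
(-34 + 99)*B(-6, 12) = (-34 + 99)*(7 + 2*I) = 65*(7 + 2*I) = 455 + 130*I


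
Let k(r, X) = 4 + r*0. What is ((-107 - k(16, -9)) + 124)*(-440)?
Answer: -5720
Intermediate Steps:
k(r, X) = 4 (k(r, X) = 4 + 0 = 4)
((-107 - k(16, -9)) + 124)*(-440) = ((-107 - 1*4) + 124)*(-440) = ((-107 - 4) + 124)*(-440) = (-111 + 124)*(-440) = 13*(-440) = -5720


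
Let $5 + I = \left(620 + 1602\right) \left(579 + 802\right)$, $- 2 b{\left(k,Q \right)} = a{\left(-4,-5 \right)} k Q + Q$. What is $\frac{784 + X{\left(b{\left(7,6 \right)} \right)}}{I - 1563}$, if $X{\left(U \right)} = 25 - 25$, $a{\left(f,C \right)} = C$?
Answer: $\frac{392}{1533507} \approx 0.00025562$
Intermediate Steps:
$b{\left(k,Q \right)} = - \frac{Q}{2} + \frac{5 Q k}{2}$ ($b{\left(k,Q \right)} = - \frac{- 5 k Q + Q}{2} = - \frac{- 5 Q k + Q}{2} = - \frac{Q - 5 Q k}{2} = - \frac{Q}{2} + \frac{5 Q k}{2}$)
$X{\left(U \right)} = 0$
$I = 3068577$ ($I = -5 + \left(620 + 1602\right) \left(579 + 802\right) = -5 + 2222 \cdot 1381 = -5 + 3068582 = 3068577$)
$\frac{784 + X{\left(b{\left(7,6 \right)} \right)}}{I - 1563} = \frac{784 + 0}{3068577 - 1563} = \frac{784}{3067014} = 784 \cdot \frac{1}{3067014} = \frac{392}{1533507}$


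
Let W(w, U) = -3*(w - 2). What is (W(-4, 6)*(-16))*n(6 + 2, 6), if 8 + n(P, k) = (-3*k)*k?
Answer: 33408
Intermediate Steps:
W(w, U) = 6 - 3*w (W(w, U) = -3*(-2 + w) = 6 - 3*w)
n(P, k) = -8 - 3*k**2 (n(P, k) = -8 + (-3*k)*k = -8 - 3*k**2)
(W(-4, 6)*(-16))*n(6 + 2, 6) = ((6 - 3*(-4))*(-16))*(-8 - 3*6**2) = ((6 + 12)*(-16))*(-8 - 3*36) = (18*(-16))*(-8 - 108) = -288*(-116) = 33408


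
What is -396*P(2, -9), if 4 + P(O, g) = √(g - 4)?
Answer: 1584 - 396*I*√13 ≈ 1584.0 - 1427.8*I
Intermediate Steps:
P(O, g) = -4 + √(-4 + g) (P(O, g) = -4 + √(g - 4) = -4 + √(-4 + g))
-396*P(2, -9) = -396*(-4 + √(-4 - 9)) = -396*(-4 + √(-13)) = -396*(-4 + I*√13) = 1584 - 396*I*√13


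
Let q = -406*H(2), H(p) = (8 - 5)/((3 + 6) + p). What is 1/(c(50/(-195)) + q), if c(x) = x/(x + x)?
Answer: -22/2425 ≈ -0.0090722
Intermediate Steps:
H(p) = 3/(9 + p)
q = -1218/11 (q = -1218/(9 + 2) = -1218/11 ≈ -110.73)
c(x) = ½ (c(x) = x/((2*x)) = x*(1/(2*x)) = ½)
1/(c(50/(-195)) + q) = 1/(½ - 1218/11) = 1/(-2425/22) = -22/2425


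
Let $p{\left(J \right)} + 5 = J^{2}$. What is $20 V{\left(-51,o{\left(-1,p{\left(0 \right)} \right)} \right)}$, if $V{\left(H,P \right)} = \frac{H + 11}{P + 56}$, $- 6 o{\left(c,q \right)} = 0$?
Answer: $- \frac{100}{7} \approx -14.286$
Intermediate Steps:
$p{\left(J \right)} = -5 + J^{2}$
$o{\left(c,q \right)} = 0$ ($o{\left(c,q \right)} = \left(- \frac{1}{6}\right) 0 = 0$)
$V{\left(H,P \right)} = \frac{11 + H}{56 + P}$
$20 V{\left(-51,o{\left(-1,p{\left(0 \right)} \right)} \right)} = 20 \frac{11 - 51}{56 + 0} = 20 \cdot \frac{1}{56} \left(-40\right) = 20 \left(- \frac{5}{7}\right) = - \frac{100}{7}$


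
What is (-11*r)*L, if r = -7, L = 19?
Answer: 1463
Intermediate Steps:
(-11*r)*L = -11*(-7)*19 = 77*19 = 1463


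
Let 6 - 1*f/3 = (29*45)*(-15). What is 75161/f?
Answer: 75161/58743 ≈ 1.2795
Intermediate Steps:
f = 58743 (f = 18 - 3*29*45*(-15) = 18 - 3915*(-15) = 18 - 3*(-19575) = 18 + 58725 = 58743)
75161/f = 75161/58743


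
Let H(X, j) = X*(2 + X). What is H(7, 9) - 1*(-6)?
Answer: 69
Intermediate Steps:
H(7, 9) - 1*(-6) = 7*(2 + 7) - 1*(-6) = 7*9 + 6 = 63 + 6 = 69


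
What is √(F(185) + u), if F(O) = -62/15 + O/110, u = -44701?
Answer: I*√4868205870/330 ≈ 211.43*I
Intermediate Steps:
F(O) = -62/15 + O/110 (F(O) = -62*1/15 + O*(1/110) = -62/15 + O/110)
√(F(185) + u) = √((-62/15 + (1/110)*185) - 44701) = √((-62/15 + 37/22) - 44701) = √(-809/330 - 44701) = √(-14752139/330) = I*√4868205870/330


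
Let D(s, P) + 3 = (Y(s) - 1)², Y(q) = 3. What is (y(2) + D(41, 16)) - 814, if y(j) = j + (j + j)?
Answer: -807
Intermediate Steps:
y(j) = 3*j (y(j) = j + 2*j = 3*j)
D(s, P) = 1 (D(s, P) = -3 + (3 - 1)² = -3 + 2² = -3 + 4 = 1)
(y(2) + D(41, 16)) - 814 = (3*2 + 1) - 814 = (6 + 1) - 814 = 7 - 814 = -807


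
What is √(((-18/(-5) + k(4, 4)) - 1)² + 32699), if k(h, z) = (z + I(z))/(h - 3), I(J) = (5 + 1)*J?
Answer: 2*√210221/5 ≈ 183.40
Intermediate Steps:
I(J) = 6*J
k(h, z) = 7*z/(-3 + h) (k(h, z) = (z + 6*z)/(h - 3) = (7*z)/(-3 + h) = 7*z/(-3 + h))
√(((-18/(-5) + k(4, 4)) - 1)² + 32699) = √(((-18/(-5) + 7*4/(-3 + 4)) - 1)² + 32699) = √(((-18*(-1)/5 + 7*4/1) - 1)² + 32699) = √(((-3*(-6/5) + 7*4*1) - 1)² + 32699) = √(((18/5 + 28) - 1)² + 32699) = √((158/5 - 1)² + 32699) = √((153/5)² + 32699) = √(23409/25 + 32699) = √(840884/25) = 2*√210221/5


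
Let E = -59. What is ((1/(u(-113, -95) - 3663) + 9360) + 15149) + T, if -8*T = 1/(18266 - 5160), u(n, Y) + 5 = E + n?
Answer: 616732704887/25163520 ≈ 24509.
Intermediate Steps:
u(n, Y) = -64 + n (u(n, Y) = -5 + (-59 + n) = -64 + n)
T = -1/104848 (T = -1/(8*(18266 - 5160)) = -⅛/13106 = -⅛*1/13106 = -1/104848 ≈ -9.5376e-6)
((1/(u(-113, -95) - 3663) + 9360) + 15149) + T = ((1/((-64 - 113) - 3663) + 9360) + 15149) - 1/104848 = ((1/(-177 - 3663) + 9360) + 15149) - 1/104848 = ((1/(-3840) + 9360) + 15149) - 1/104848 = ((-1/3840 + 9360) + 15149) - 1/104848 = (35942399/3840 + 15149) - 1/104848 = 94114559/3840 - 1/104848 = 616732704887/25163520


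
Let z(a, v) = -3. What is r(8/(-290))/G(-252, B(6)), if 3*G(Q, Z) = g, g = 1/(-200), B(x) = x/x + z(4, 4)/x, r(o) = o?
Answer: 480/29 ≈ 16.552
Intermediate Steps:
B(x) = 1 - 3/x (B(x) = x/x - 3/x = 1 - 3/x)
g = -1/200 ≈ -0.0050000
G(Q, Z) = -1/600 (G(Q, Z) = (1/3)*(-1/200) = -1/600)
r(8/(-290))/G(-252, B(6)) = (8/(-290))/(-1/600) = (8*(-1/290))*(-600) = -4/145*(-600) = 480/29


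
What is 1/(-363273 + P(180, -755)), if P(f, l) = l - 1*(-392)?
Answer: -1/363636 ≈ -2.7500e-6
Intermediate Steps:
P(f, l) = 392 + l (P(f, l) = l + 392 = 392 + l)
1/(-363273 + P(180, -755)) = 1/(-363273 + (392 - 755)) = 1/(-363273 - 363) = 1/(-363636) = -1/363636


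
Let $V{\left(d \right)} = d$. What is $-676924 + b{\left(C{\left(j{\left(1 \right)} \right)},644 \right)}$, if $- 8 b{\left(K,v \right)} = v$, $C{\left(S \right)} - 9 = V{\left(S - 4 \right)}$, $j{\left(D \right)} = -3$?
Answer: $- \frac{1354009}{2} \approx -6.77 \cdot 10^{5}$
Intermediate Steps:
$C{\left(S \right)} = 5 + S$ ($C{\left(S \right)} = 9 + \left(S - 4\right) = 9 + \left(-4 + S\right) = 5 + S$)
$b{\left(K,v \right)} = - \frac{v}{8}$
$-676924 + b{\left(C{\left(j{\left(1 \right)} \right)},644 \right)} = -676924 - \frac{161}{2} = - \frac{1354009}{2}$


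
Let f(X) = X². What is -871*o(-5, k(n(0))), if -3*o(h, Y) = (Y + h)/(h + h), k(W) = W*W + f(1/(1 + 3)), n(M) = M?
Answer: 68809/480 ≈ 143.35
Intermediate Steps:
k(W) = 1/16 + W² (k(W) = W*W + (1/(1 + 3))² = W² + (1/4)² = W² + (¼)² = W² + 1/16 = 1/16 + W²)
o(h, Y) = -(Y + h)/(6*h) (o(h, Y) = -(Y + h)/(3*(h + h)) = -(Y + h)/(3*(2*h)) = -(Y + h)*1/(2*h)/3 = -(Y + h)/(6*h))
-871*o(-5, k(n(0))) = -871*(-(1/16 + 0²) - 1*(-5))/(6*(-5)) = -871*(-1)*(-(1/16 + 0) + 5)/(6*5) = -871*(-1)*(-1*1/16 + 5)/(6*5) = -871*(-1)*(-1/16 + 5)/(6*5) = -871*(-1)*79/(6*5*16) = -871*(-79/480) = 68809/480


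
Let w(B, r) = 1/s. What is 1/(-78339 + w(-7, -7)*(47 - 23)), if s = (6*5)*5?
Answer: -25/1958471 ≈ -1.2765e-5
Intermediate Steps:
s = 150 (s = 30*5 = 150)
w(B, r) = 1/150
1/(-78339 + w(-7, -7)*(47 - 23)) = 1/(-78339 + (47 - 23)/150) = 1/(-78339 + (1/150)*24) = 1/(-78339 + 4/25) = 1/(-1958471/25) = -25/1958471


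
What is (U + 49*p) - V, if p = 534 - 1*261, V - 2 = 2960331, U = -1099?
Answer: -2948055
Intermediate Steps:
V = 2960333 (V = 2 + 2960331 = 2960333)
p = 273 (p = 534 - 261 = 273)
(U + 49*p) - V = (-1099 + 49*273) - 1*2960333 = (-1099 + 13377) - 2960333 = 12278 - 2960333 = -2948055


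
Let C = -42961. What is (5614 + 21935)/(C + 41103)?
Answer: -27549/1858 ≈ -14.827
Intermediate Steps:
(5614 + 21935)/(C + 41103) = (5614 + 21935)/(-42961 + 41103) = 27549/(-1858) = 27549*(-1/1858) = -27549/1858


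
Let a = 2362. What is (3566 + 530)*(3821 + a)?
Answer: 25325568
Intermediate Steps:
(3566 + 530)*(3821 + a) = (3566 + 530)*(3821 + 2362) = 4096*6183 = 25325568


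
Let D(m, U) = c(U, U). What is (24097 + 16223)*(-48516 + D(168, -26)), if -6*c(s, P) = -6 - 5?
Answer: -1956091200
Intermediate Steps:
c(s, P) = 11/6 (c(s, P) = -(-6 - 5)/6 = -⅙*(-11) = 11/6)
D(m, U) = 11/6
(24097 + 16223)*(-48516 + D(168, -26)) = (24097 + 16223)*(-48516 + 11/6) = 40320*(-291085/6) = -1956091200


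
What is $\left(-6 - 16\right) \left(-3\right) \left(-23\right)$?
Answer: $-1518$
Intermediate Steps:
$\left(-6 - 16\right) \left(-3\right) \left(-23\right) = \left(-22\right) \left(-3\right) \left(-23\right) = 66 \left(-23\right) = -1518$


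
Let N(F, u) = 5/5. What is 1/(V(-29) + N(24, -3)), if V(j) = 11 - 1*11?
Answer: 1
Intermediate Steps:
V(j) = 0 (V(j) = 11 - 11 = 0)
N(F, u) = 1 (N(F, u) = 5*(1/5) = 1)
1/(V(-29) + N(24, -3)) = 1/(0 + 1) = 1/1 = 1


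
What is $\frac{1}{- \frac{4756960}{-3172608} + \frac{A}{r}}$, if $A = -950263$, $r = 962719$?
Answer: $\frac{95447812536}{48900118073} \approx 1.9519$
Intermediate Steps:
$\frac{1}{- \frac{4756960}{-3172608} + \frac{A}{r}} = \frac{1}{- \frac{4756960}{-3172608} - \frac{950263}{962719}} = \frac{1}{\left(-4756960\right) \left(- \frac{1}{3172608}\right) - \frac{950263}{962719}} = \frac{1}{\frac{148655}{99144} - \frac{950263}{962719}} = \frac{1}{\frac{48900118073}{95447812536}} = \frac{95447812536}{48900118073}$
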